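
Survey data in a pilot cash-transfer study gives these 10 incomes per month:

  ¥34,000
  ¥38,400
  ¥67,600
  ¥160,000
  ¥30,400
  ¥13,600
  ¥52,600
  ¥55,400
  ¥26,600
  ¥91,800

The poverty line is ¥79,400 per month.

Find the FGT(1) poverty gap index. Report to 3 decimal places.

0.399

Below the line: ¥13,600, ¥26,600, ¥30,400, ¥34,000, ¥38,400, ¥52,600, ¥55,400, ¥67,600 (q = 8 of N = 10).
Gap ratios (z−y)/z: (79400−13600)/79400 = 0.8287; (79400−26600)/79400 = 0.6650; (79400−30400)/79400 = 0.6171; (79400−34000)/79400 = 0.5718; (79400−38400)/79400 = 0.5164; (79400−52600)/79400 = 0.3375; (79400−55400)/79400 = 0.3023; (79400−67600)/79400 = 0.1486.
Sum of shortfalls = 3.987406; P₁ averages over all N: 3.987406 / 10 = 0.399.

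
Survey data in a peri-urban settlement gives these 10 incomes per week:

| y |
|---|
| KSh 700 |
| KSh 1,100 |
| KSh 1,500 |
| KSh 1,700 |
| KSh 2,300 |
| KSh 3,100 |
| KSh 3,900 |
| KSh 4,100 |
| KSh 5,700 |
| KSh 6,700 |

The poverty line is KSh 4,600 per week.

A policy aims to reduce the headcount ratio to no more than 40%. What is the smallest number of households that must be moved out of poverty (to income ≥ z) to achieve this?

4

Currently q = 8 of N = 10 are below the line (H = 0.800).
A headcount ratio of at most 40% allows at most ⌊0.40 × 10⌋ = 4 poor households.
So at least 8 − 4 = 4 must be lifted.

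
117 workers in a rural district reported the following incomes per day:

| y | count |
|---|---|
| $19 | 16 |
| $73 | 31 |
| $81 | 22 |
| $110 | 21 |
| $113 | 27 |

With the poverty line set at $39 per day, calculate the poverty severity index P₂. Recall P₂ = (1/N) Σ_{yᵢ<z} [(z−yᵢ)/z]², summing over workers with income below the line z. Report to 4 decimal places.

Below z: 16×$19 (q = 16 of N = 117).
Normalized shortfalls: (39−19)/39 = 0.5128 (×16).
Squared: 0.2630 (×16).
Sum = 4.207758; P₂ = 4.207758 / 117 = 0.0360.

0.0360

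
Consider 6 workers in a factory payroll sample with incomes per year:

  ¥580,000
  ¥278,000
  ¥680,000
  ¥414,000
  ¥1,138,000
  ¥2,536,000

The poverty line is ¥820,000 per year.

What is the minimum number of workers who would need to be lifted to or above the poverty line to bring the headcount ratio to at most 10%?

4

4 of the 6 workers are poor, so H = 4/6 = 0.667.
A headcount ratio of at most 10% allows at most ⌊0.10 × 6⌋ = 0 poor workers.
So at least 4 − 0 = 4 must be lifted.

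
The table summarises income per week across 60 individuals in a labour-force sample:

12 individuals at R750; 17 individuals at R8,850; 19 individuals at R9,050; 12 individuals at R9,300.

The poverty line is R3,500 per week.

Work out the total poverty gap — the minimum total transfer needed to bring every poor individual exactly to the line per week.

R33,000

Below z: 12×R750 (q = 12 of N = 60).
Individual gaps: 12×(3500−750) = 33000.
Aggregate gap = R33,000.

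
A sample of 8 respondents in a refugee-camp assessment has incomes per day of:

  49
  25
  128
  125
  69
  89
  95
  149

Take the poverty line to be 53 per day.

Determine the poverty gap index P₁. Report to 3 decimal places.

Below z: 25, 49 (q = 2 of N = 8).
Normalized shortfalls: (53−25)/53 = 0.5283; (53−49)/53 = 0.0755.
Σ = 0.603774. Dividing by the full population N = 8 gives P₁ = 0.075.

0.075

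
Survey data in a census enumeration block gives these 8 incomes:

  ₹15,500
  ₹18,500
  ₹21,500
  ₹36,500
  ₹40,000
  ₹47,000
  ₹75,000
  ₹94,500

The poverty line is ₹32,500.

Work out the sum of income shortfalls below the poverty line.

₹42,000

Below z: ₹15,500, ₹18,500, ₹21,500 (q = 3 of N = 8).
Individual gaps: 32500−15500 = 17000; 32500−18500 = 14000; 32500−21500 = 11000.
Aggregate gap = ₹42,000.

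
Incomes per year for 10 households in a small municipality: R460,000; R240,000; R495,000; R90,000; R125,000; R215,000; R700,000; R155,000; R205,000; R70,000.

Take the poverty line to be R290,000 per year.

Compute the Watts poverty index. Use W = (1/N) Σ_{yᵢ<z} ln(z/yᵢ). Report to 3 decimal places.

0.489

Below the line: R70,000, R90,000, R125,000, R155,000, R205,000, R215,000, R240,000 (q = 7 of N = 10).
Log gaps: ln(290000/70000) = 1.4214; ln(290000/90000) = 1.1701; ln(290000/125000) = 0.8416; ln(290000/155000) = 0.6265; ln(290000/205000) = 0.3469; ln(290000/215000) = 0.2992; ln(290000/240000) = 0.1892.
W = 4.894836 / 10 = 0.489.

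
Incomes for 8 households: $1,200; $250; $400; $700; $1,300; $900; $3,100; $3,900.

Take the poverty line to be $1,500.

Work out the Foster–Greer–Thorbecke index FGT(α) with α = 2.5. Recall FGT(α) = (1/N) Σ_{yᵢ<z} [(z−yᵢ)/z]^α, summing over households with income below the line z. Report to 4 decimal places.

Incomes under z: $250, $400, $700, $900, $1,200, $1,300 (q = 6 of N = 8).
Gap ratios (z−y)/z: (1500−250)/1500 = 0.8333; (1500−400)/1500 = 0.7333; (1500−700)/1500 = 0.5333; (1500−900)/1500 = 0.4000; (1500−1200)/1500 = 0.2000; (1500−1300)/1500 = 0.1333.
Raised to α = 2.5: 0.63394; 0.46053; 0.20773; 0.10119; 0.01789; 0.00649.
Sum = 1.427765; FGT(2.5) = 1.427765 / 8 = 0.1785.

0.1785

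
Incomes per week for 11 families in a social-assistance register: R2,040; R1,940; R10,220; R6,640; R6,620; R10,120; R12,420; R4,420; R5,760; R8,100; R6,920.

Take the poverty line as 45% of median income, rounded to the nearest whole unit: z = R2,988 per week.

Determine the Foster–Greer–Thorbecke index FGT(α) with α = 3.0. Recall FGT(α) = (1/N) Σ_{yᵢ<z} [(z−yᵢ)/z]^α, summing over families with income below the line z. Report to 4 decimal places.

0.0068

Below z: R1,940, R2,040 (q = 2 of N = 11).
Normalized shortfalls: (2988−1940)/2988 = 0.3507; (2988−2040)/2988 = 0.3173.
Raised to α = 3.0: 0.04315; 0.03194.
Sum = 0.075082; FGT(3.0) = 0.075082 / 11 = 0.0068.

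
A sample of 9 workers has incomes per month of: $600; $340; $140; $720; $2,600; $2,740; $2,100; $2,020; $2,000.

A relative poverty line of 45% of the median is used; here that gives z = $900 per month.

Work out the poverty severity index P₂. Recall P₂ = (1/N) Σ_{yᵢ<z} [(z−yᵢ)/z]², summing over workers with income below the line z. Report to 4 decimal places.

0.1390

Below the line: $140, $340, $600, $720 (q = 4 of N = 9).
Gap ratios (z−y)/z: (900−140)/900 = 0.8444; (900−340)/900 = 0.6222; (900−600)/900 = 0.3333; (900−720)/900 = 0.2000.
Squared: 0.7131; 0.3872; 0.1111; 0.0400.
Sum = 1.251358; P₂ = 1.251358 / 9 = 0.1390.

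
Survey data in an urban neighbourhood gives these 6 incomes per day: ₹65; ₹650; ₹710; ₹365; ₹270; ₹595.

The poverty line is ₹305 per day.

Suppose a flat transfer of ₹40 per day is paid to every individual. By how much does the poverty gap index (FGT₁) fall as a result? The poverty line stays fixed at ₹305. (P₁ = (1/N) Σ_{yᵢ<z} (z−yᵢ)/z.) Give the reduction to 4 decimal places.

0.0410

Before: below the line — ₹65, ₹270; poverty gap index (FGT₁) = 0.150273.
After the ₹40 transfer: below the line — ₹105; poverty gap index (FGT₁) = 0.109290.
Reduction = 0.150273 − 0.109290 = 0.0410.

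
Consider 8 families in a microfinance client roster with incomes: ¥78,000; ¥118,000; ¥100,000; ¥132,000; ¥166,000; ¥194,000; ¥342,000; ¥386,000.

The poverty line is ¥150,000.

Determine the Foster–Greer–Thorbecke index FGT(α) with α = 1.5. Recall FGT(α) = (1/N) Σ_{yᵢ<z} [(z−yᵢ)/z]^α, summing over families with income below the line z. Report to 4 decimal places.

0.0831

Poor units: ¥78,000, ¥100,000, ¥118,000, ¥132,000 (q = 4 of N = 8).
Normalized shortfalls: (150000−78000)/150000 = 0.4800; (150000−100000)/150000 = 0.3333; (150000−118000)/150000 = 0.2133; (150000−132000)/150000 = 0.1200.
Raised to α = 1.5: 0.33255; 0.19245; 0.09853; 0.04157.
Sum = 0.665108; FGT(1.5) = 0.665108 / 8 = 0.0831.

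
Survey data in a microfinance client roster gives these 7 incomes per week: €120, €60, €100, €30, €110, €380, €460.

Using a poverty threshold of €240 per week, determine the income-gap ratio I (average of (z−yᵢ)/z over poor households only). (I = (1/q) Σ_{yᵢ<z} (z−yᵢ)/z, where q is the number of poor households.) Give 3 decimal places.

Below z: €30, €60, €100, €110, €120 (q = 5 of N = 7).
Relative gaps: 0.8750, 0.7500, 0.5833, 0.5417, 0.5000; sum = 3.250000.
I averages over the q = 5 poor units only: 3.250000 / 5 = 0.650.

0.650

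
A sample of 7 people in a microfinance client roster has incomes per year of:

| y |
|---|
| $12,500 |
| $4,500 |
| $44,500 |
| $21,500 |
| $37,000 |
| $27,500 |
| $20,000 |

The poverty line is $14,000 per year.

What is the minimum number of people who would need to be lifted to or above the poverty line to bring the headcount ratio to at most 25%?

1

Currently q = 2 of N = 7 are below the line (H = 0.286).
A headcount ratio of at most 25% allows at most ⌊0.25 × 7⌋ = 1 poor people.
So at least 2 − 1 = 1 must be lifted.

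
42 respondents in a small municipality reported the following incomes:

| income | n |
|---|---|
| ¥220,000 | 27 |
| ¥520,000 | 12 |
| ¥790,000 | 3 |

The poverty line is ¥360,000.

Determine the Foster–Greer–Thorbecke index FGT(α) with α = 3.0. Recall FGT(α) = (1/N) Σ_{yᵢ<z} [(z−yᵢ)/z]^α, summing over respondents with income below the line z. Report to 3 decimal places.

0.038

Below the line: 27×¥220,000 (q = 27 of N = 42).
Relative gaps: (360000−220000)/360000 = 0.3889 (×27).
Raised to α = 3.0: 0.05881 (×27).
Sum = 1.587963; FGT(3.0) = 1.587963 / 42 = 0.038.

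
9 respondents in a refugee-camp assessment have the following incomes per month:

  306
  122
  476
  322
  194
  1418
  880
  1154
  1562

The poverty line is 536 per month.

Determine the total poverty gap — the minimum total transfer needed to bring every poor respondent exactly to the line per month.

Below z: 122, 194, 306, 322, 476 (q = 5 of N = 9).
Individual gaps: 536−122 = 414; 536−194 = 342; 536−306 = 230; 536−322 = 214; 536−476 = 60.
Aggregate gap = 1260.

1260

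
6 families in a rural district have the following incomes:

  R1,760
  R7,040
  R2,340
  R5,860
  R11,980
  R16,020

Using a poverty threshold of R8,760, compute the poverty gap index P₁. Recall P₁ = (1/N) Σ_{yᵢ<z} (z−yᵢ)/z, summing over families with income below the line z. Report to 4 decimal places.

0.3432

Poor units: R1,760, R2,340, R5,860, R7,040 (q = 4 of N = 6).
Shortfall ratios: (8760−1760)/8760 = 0.7991; (8760−2340)/8760 = 0.7329; (8760−5860)/8760 = 0.3311; (8760−7040)/8760 = 0.1963.
Σ = 2.059361. Dividing by the full population N = 6 gives P₁ = 0.3432.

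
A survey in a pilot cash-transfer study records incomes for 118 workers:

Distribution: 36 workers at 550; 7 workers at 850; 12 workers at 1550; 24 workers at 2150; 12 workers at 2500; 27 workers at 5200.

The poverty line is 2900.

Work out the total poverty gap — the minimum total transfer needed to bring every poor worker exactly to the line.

Incomes under z: 36×550, 7×850, 12×1550, 24×2150, 12×2500 (q = 91 of N = 118).
Individual gaps: 36×(2900−550) = 84600; 7×(2900−850) = 14350; 12×(2900−1550) = 16200; 24×(2900−2150) = 18000; 12×(2900−2500) = 4800.
Aggregate gap = 137950.

137950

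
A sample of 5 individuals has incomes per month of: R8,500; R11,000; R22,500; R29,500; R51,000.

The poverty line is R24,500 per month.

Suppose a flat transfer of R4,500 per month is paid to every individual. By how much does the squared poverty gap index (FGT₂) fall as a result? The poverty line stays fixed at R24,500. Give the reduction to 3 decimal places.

Before: below the line — R8,500, R11,000, R22,500; squared poverty gap index (FGT₂) = 0.14736.
After the R4,500 transfer: below the line — R13,000, R15,500; squared poverty gap index (FGT₂) = 0.07105.
Reduction = 0.14736 − 0.07105 = 0.076.

0.076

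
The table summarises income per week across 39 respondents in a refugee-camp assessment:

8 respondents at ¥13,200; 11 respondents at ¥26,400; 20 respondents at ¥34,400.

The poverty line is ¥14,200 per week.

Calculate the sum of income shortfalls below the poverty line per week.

Below the line: 8×¥13,200 (q = 8 of N = 39).
Individual gaps: 8×(14200−13200) = 8000.
Aggregate gap = ¥8,000.

¥8,000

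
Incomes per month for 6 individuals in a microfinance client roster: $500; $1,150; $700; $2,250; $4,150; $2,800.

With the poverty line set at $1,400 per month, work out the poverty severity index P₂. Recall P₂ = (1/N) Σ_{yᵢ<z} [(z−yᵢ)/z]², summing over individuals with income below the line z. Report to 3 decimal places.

0.116

Below the line: $500, $700, $1,150 (q = 3 of N = 6).
Gap ratios (z−y)/z: (1400−500)/1400 = 0.6429; (1400−700)/1400 = 0.5000; (1400−1150)/1400 = 0.1786.
Squared: 0.4133; 0.2500; 0.0319.
Sum = 0.695153; P₂ = 0.695153 / 6 = 0.116.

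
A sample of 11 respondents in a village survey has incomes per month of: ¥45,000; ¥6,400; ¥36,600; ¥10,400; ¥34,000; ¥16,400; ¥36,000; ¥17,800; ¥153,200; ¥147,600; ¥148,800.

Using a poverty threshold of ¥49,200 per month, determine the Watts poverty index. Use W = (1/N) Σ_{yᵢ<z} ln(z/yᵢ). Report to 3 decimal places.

Incomes under z: ¥6,400, ¥10,400, ¥16,400, ¥17,800, ¥34,000, ¥36,000, ¥36,600, ¥45,000 (q = 8 of N = 11).
Log gaps: ln(49200/6400) = 2.0396; ln(49200/10400) = 1.5541; ln(49200/16400) = 1.0986; ln(49200/17800) = 1.0167; ln(49200/34000) = 0.3695; ln(49200/36000) = 0.3124; ln(49200/36600) = 0.2958; ln(49200/45000) = 0.0892.
W = 6.775975 / 11 = 0.616.

0.616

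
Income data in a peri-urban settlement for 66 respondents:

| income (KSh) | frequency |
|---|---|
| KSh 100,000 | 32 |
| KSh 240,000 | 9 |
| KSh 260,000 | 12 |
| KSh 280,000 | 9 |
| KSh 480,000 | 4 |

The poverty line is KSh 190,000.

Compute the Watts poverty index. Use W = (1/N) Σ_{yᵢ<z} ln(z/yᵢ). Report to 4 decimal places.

Poor units: 32×KSh 100,000 (q = 32 of N = 66).
Log gaps: ln(190000/100000) = 0.6419 (×32).
W = 20.539324 / 66 = 0.3112.

0.3112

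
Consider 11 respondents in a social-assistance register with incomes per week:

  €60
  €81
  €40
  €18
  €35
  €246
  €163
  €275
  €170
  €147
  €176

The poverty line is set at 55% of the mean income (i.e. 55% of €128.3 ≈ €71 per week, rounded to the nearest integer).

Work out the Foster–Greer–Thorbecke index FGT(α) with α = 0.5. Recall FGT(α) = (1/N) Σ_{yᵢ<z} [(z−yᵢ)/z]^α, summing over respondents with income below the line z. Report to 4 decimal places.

0.2391

Poor units: €18, €35, €40, €60 (q = 4 of N = 11).
Relative gaps: (71−18)/71 = 0.7465; (71−35)/71 = 0.5070; (71−40)/71 = 0.4366; (71−60)/71 = 0.1549.
Raised to α = 0.5: 0.86399; 0.71207; 0.66077; 0.39361.
Sum = 2.630442; FGT(0.5) = 2.630442 / 11 = 0.2391.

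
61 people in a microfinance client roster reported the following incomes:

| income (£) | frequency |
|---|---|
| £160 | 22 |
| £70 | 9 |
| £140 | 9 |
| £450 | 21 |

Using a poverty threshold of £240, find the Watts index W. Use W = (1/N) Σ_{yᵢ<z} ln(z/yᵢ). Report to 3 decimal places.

Incomes under z: 9×£70, 9×£140, 22×£160 (q = 40 of N = 61).
ln(z/y) terms: ln(240/70) = 1.2321 (×9); ln(240/140) = 0.5390 (×9); ln(240/160) = 0.4055 (×22).
W = 24.860494 / 61 = 0.408.

0.408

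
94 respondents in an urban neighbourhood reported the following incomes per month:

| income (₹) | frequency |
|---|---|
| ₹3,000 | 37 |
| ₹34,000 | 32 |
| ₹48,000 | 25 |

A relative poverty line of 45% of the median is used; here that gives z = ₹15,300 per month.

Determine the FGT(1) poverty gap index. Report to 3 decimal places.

0.316

Below the line: 37×₹3,000 (q = 37 of N = 94).
Normalized shortfalls: (15300−3000)/15300 = 0.8039 (×37).
Σ = 29.745098. Dividing by the full population N = 94 gives P₁ = 0.316.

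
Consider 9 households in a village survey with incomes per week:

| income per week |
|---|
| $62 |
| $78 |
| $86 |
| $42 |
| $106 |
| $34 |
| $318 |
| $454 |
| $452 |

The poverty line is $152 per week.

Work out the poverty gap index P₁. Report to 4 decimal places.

Poor units: $34, $42, $62, $78, $86, $106 (q = 6 of N = 9).
Relative gaps: (152−34)/152 = 0.7763; (152−42)/152 = 0.7237; (152−62)/152 = 0.5921; (152−78)/152 = 0.4868; (152−86)/152 = 0.4342; (152−106)/152 = 0.3026.
Sum of shortfalls = 3.315789; P₁ averages over all N: 3.315789 / 9 = 0.3684.

0.3684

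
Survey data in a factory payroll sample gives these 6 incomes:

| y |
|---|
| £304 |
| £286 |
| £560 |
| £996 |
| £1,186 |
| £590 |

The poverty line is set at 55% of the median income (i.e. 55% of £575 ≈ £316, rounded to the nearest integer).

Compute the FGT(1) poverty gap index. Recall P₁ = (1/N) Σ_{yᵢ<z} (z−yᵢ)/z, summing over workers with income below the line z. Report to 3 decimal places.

0.022

Incomes under z: £286, £304 (q = 2 of N = 6).
Relative gaps: (316−286)/316 = 0.0949; (316−304)/316 = 0.0380.
Σ = 0.132911. Dividing by the full population N = 6 gives P₁ = 0.022.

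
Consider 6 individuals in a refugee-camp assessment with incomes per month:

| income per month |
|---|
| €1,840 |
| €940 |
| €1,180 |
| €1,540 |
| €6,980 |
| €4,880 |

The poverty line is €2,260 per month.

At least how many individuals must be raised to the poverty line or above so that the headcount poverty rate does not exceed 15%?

4

4 of the 6 individuals are poor, so H = 4/6 = 0.667.
A headcount ratio of at most 15% allows at most ⌊0.15 × 6⌋ = 0 poor individuals.
So at least 4 − 0 = 4 must be lifted.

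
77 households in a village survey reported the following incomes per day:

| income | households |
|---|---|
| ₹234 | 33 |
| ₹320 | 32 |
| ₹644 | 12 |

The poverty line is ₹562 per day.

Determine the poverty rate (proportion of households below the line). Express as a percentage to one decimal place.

84.4%

65 of the 77 households have income below ₹562.
H = 65/77 = 84.4%.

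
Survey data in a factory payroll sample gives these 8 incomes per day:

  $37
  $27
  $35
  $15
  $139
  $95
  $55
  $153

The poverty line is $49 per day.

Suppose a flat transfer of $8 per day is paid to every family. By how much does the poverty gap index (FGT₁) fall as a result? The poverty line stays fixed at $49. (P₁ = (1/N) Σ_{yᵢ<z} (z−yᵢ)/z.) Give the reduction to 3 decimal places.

Before: below the line — $15, $27, $35, $37; poverty gap index (FGT₁) = 0.20918.
After the $8 transfer: below the line — $23, $35, $43, $45; poverty gap index (FGT₁) = 0.12755.
Reduction = 0.20918 − 0.12755 = 0.082.

0.082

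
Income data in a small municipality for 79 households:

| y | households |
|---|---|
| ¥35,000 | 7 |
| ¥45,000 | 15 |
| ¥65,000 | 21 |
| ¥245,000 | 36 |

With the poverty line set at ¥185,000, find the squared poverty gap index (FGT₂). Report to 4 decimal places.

Incomes under z: 7×¥35,000, 15×¥45,000, 21×¥65,000 (q = 43 of N = 79).
Relative gaps: (185000−35000)/185000 = 0.8108 (×7); (185000−45000)/185000 = 0.7568 (×15); (185000−65000)/185000 = 0.6486 (×21).
Squared: 0.6574 (×7); 0.5727 (×15); 0.4207 (×21).
Sum = 22.027757; P₂ = 22.027757 / 79 = 0.2788.

0.2788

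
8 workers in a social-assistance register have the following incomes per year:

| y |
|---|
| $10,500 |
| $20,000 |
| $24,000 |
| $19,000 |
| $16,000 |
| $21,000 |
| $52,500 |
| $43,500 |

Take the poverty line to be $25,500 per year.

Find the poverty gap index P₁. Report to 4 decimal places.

0.2083

Poor units: $10,500, $16,000, $19,000, $20,000, $21,000, $24,000 (q = 6 of N = 8).
Gap ratios (z−y)/z: (25500−10500)/25500 = 0.5882; (25500−16000)/25500 = 0.3725; (25500−19000)/25500 = 0.2549; (25500−20000)/25500 = 0.2157; (25500−21000)/25500 = 0.1765; (25500−24000)/25500 = 0.0588.
Σ = 1.666667. Dividing by the full population N = 8 gives P₁ = 0.2083.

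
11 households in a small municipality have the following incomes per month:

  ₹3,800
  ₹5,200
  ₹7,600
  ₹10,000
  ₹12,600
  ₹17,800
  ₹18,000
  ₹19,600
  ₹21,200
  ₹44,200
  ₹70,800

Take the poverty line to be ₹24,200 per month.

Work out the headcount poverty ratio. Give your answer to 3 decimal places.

9 of the 11 households have income below ₹24,200.
H = 9/11 = 0.818.

0.818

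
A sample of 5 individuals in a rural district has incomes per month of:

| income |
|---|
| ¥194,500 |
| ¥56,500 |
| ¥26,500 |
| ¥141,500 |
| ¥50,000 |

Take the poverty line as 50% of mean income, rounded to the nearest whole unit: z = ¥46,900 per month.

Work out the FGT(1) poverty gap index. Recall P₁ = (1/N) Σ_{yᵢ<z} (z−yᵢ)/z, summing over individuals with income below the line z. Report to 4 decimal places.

0.0870

Incomes under z: ¥26,500 (q = 1 of N = 5).
Normalized shortfalls: (46900−26500)/46900 = 0.4350.
Σ = 0.434968. Dividing by the full population N = 5 gives P₁ = 0.0870.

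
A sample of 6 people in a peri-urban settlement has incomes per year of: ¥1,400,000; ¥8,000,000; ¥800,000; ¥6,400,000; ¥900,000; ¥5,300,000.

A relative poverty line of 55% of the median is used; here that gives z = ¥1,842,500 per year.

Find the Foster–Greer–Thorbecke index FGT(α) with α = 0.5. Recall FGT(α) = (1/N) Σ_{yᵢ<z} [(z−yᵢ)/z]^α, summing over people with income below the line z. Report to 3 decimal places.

0.326

Below the line: ¥800,000, ¥900,000, ¥1,400,000 (q = 3 of N = 6).
Shortfall ratios: (1842500−800000)/1842500 = 0.5658; (1842500−900000)/1842500 = 0.5115; (1842500−1400000)/1842500 = 0.2402.
Raised to α = 0.5: 0.75220; 0.71522; 0.49006.
Sum = 1.957481; FGT(0.5) = 1.957481 / 6 = 0.326.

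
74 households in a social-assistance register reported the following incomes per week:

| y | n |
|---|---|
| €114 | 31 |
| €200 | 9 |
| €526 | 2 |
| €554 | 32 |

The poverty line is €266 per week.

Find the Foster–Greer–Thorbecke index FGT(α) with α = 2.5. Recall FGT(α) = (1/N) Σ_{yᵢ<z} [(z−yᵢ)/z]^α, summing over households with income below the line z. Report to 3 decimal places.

0.107

Poor units: 31×€114, 9×€200 (q = 40 of N = 74).
Normalized shortfalls: (266−114)/266 = 0.5714 (×31); (266−200)/266 = 0.2481 (×9).
Raised to α = 2.5: 0.24683 (×31); 0.03067 (×9).
Sum = 7.927845; FGT(2.5) = 7.927845 / 74 = 0.107.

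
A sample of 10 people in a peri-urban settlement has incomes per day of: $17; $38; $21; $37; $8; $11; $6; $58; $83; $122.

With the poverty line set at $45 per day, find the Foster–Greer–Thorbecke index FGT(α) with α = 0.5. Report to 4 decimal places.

Below the line: $6, $8, $11, $17, $21, $37, $38 (q = 7 of N = 10).
Gap ratios (z−y)/z: (45−6)/45 = 0.8667; (45−8)/45 = 0.8222; (45−11)/45 = 0.7556; (45−17)/45 = 0.6222; (45−21)/45 = 0.5333; (45−37)/45 = 0.1778; (45−38)/45 = 0.1556.
Raised to α = 0.5: 0.93095; 0.90676; 0.86923; 0.78881; 0.73030; 0.42164; 0.39441.
Sum = 5.042091; FGT(0.5) = 5.042091 / 10 = 0.5042.

0.5042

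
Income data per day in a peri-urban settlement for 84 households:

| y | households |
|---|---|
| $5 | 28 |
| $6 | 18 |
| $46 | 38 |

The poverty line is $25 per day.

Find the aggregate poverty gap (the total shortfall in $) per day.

$902

Incomes under z: 28×$5, 18×$6 (q = 46 of N = 84).
Individual gaps: 28×(25−5) = 560; 18×(25−6) = 342.
Aggregate gap = $902.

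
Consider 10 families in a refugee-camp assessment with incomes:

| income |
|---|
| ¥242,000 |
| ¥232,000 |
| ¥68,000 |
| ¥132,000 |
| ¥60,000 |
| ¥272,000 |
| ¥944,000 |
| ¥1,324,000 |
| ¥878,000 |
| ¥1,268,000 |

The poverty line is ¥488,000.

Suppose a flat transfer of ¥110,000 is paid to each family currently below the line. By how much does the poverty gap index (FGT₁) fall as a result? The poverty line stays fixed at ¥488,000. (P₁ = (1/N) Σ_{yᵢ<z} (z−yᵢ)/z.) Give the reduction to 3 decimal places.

Before: below the line — ¥60,000, ¥68,000, ¥132,000, ¥232,000, ¥242,000, ¥272,000; poverty gap index (FGT₁) = 0.39385.
After the ¥110,000 transfer: below the line — ¥170,000, ¥178,000, ¥242,000, ¥342,000, ¥352,000, ¥382,000; poverty gap index (FGT₁) = 0.25861.
Reduction = 0.39385 − 0.25861 = 0.135.

0.135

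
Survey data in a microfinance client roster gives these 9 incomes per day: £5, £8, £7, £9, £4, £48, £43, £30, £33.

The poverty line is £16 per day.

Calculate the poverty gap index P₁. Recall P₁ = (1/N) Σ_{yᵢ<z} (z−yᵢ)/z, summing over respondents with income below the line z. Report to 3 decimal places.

0.326

Poor units: £4, £5, £7, £8, £9 (q = 5 of N = 9).
Gap ratios (z−y)/z: (16−4)/16 = 0.7500; (16−5)/16 = 0.6875; (16−7)/16 = 0.5625; (16−8)/16 = 0.5000; (16−9)/16 = 0.4375.
Σ = 2.937500. Dividing by the full population N = 9 gives P₁ = 0.326.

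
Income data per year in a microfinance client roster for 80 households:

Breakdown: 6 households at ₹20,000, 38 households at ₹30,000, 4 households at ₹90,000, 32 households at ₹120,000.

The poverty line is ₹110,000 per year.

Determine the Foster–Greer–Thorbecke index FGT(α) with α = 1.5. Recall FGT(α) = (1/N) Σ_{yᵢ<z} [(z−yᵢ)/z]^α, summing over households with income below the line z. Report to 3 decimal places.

0.354

Incomes under z: 6×₹20,000, 38×₹30,000, 4×₹90,000 (q = 48 of N = 80).
Gap ratios (z−y)/z: (110000−20000)/110000 = 0.8182 (×6); (110000−30000)/110000 = 0.7273 (×38); (110000−90000)/110000 = 0.1818 (×4).
Raised to α = 1.5: 0.74007 (×6); 0.62022 (×38); 0.07753 (×4).
Sum = 28.318920; FGT(1.5) = 28.318920 / 80 = 0.354.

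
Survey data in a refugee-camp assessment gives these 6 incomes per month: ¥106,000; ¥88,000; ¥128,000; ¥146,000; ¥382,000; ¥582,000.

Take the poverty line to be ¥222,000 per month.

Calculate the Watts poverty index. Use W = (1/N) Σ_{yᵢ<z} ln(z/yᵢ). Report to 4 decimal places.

Below z: ¥88,000, ¥106,000, ¥128,000, ¥146,000 (q = 4 of N = 6).
Log gaps: ln(222000/88000) = 0.9253; ln(222000/106000) = 0.7392; ln(222000/128000) = 0.5506; ln(222000/146000) = 0.4191.
W = 2.634297 / 6 = 0.4390.

0.4390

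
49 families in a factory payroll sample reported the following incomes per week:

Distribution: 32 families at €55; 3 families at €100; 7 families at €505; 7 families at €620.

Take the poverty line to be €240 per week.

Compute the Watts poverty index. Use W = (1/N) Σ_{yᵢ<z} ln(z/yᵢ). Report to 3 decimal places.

Below the line: 32×€55, 3×€100 (q = 35 of N = 49).
Log gaps: ln(240/55) = 1.4733 (×32); ln(240/100) = 0.8755 (×3).
W = 49.772190 / 49 = 1.016.

1.016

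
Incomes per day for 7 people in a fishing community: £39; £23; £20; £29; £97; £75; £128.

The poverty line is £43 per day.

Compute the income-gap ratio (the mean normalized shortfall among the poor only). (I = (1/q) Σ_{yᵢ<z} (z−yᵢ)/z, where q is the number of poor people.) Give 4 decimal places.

0.3547

Below z: £20, £23, £29, £39 (q = 4 of N = 7).
Shortfall ratios (z−y)/z: 0.5349, 0.4651, 0.3256, 0.0930; sum = 1.418605.
I averages over the q = 4 poor units only: 1.418605 / 4 = 0.3547.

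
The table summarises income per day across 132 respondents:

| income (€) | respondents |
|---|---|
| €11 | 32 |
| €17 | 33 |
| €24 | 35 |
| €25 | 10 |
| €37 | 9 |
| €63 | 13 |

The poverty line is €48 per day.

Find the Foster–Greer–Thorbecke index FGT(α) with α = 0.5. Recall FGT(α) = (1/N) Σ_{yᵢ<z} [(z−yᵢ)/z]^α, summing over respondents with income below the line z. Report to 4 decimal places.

Incomes under z: 32×€11, 33×€17, 35×€24, 10×€25, 9×€37 (q = 119 of N = 132).
Normalized shortfalls: (48−11)/48 = 0.7708 (×32); (48−17)/48 = 0.6458 (×33); (48−24)/48 = 0.5000 (×35); (48−25)/48 = 0.4792 (×10); (48−37)/48 = 0.2292 (×9).
Raised to α = 0.5: 0.87797 (×32); 0.80364 (×33); 0.70711 (×35); 0.69222 (×10); 0.47871 (×9).
Sum = 90.594462; FGT(0.5) = 90.594462 / 132 = 0.6863.

0.6863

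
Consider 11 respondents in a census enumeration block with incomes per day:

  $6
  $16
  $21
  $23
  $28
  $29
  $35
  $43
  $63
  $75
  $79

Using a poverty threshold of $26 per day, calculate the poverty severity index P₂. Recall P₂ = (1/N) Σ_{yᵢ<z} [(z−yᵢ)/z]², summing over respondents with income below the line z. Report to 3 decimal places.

0.072

Poor units: $6, $16, $21, $23 (q = 4 of N = 11).
Gap ratios (z−y)/z: (26−6)/26 = 0.7692; (26−16)/26 = 0.3846; (26−21)/26 = 0.1923; (26−23)/26 = 0.1154.
Squared: 0.5917; 0.1479; 0.0370; 0.0133.
Sum = 0.789941; P₂ = 0.789941 / 11 = 0.072.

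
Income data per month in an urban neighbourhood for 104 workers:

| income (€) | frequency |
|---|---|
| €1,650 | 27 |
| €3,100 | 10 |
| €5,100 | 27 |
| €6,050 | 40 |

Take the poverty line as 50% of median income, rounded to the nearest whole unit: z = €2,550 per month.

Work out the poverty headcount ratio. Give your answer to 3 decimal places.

27 of the 104 workers have income below €2,550.
H = 27/104 = 0.260.

0.260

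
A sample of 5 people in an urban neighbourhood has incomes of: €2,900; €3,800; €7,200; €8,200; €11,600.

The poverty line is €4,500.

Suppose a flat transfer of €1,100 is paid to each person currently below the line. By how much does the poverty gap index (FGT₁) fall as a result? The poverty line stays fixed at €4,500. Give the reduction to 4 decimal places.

Before: below the line — €2,900, €3,800; poverty gap index (FGT₁) = 0.102222.
After the €1,100 transfer: below the line — €4,000; poverty gap index (FGT₁) = 0.022222.
Reduction = 0.102222 − 0.022222 = 0.0800.

0.0800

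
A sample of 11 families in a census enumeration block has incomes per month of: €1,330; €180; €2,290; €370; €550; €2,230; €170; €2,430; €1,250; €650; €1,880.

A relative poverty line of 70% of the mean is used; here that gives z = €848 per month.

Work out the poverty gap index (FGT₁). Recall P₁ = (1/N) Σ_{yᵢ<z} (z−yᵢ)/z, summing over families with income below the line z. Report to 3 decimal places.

Below the line: €170, €180, €370, €550, €650 (q = 5 of N = 11).
Shortfall ratios: (848−170)/848 = 0.7995; (848−180)/848 = 0.7877; (848−370)/848 = 0.5637; (848−550)/848 = 0.3514; (848−650)/848 = 0.2335.
Sum of shortfalls = 2.735849; P₁ averages over all N: 2.735849 / 11 = 0.249.

0.249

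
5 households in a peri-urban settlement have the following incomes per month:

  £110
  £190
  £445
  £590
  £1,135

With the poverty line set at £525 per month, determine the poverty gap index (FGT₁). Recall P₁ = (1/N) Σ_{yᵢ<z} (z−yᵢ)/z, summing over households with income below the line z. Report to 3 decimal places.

0.316

Poor units: £110, £190, £445 (q = 3 of N = 5).
Gap ratios (z−y)/z: (525−110)/525 = 0.7905; (525−190)/525 = 0.6381; (525−445)/525 = 0.1524.
Σ = 1.580952. Dividing by the full population N = 5 gives P₁ = 0.316.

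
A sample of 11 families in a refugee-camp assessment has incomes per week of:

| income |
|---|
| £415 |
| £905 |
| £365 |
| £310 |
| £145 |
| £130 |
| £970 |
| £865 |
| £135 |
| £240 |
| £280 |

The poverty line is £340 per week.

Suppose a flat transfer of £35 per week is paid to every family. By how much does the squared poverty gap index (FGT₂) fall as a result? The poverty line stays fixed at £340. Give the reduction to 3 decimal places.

Before: below the line — £130, £135, £145, £240, £280, £310; squared poverty gap index (FGT₂) = 0.10904.
After the £35 transfer: below the line — £165, £170, £180, £275, £315; squared poverty gap index (FGT₂) = 0.07076.
Reduction = 0.10904 − 0.07076 = 0.038.

0.038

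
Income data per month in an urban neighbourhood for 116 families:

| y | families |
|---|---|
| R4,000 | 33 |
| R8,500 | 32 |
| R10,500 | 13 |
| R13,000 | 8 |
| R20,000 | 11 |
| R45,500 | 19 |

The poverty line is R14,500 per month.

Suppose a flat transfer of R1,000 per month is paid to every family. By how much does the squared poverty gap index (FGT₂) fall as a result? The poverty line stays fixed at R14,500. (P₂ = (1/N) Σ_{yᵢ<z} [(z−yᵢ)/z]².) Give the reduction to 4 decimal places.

0.0459

Before: below the line — 33×R4,000, 32×R8,500, 13×R10,500, 8×R13,000; squared poverty gap index (FGT₂) = 0.205677.
After the R1,000 transfer: below the line — 33×R5,000, 32×R9,500, 13×R11,500, 8×R14,000; squared poverty gap index (FGT₂) = 0.159795.
Reduction = 0.205677 − 0.159795 = 0.0459.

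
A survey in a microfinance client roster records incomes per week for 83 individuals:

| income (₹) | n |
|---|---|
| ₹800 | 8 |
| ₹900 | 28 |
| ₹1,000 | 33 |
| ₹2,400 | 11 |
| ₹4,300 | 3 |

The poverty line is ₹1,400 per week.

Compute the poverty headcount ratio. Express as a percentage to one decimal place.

83.1%

69 of the 83 individuals have income below ₹1,400.
H = 69/83 = 83.1%.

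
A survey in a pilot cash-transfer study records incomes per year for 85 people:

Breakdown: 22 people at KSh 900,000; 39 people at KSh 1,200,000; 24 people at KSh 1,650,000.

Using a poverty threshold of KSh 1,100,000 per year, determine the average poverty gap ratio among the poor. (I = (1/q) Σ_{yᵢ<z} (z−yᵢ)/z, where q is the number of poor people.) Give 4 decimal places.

0.1818

Below the line: 22×KSh 900,000 (q = 22 of N = 85).
Shortfall ratios (z−y)/z: 0.1818 (×22); sum = 4.000000.
The income-gap ratio divides by q (the poor only): 4.000000 / 22 = 0.1818.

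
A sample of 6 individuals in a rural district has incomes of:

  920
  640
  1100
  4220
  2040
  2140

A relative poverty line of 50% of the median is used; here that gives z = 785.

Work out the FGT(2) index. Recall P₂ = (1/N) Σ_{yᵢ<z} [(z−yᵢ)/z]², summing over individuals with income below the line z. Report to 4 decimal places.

Below the line: 640 (q = 1 of N = 6).
Shortfall ratios: (785−640)/785 = 0.1847.
Squared: 0.0341.
Sum = 0.034119; P₂ = 0.034119 / 6 = 0.0057.

0.0057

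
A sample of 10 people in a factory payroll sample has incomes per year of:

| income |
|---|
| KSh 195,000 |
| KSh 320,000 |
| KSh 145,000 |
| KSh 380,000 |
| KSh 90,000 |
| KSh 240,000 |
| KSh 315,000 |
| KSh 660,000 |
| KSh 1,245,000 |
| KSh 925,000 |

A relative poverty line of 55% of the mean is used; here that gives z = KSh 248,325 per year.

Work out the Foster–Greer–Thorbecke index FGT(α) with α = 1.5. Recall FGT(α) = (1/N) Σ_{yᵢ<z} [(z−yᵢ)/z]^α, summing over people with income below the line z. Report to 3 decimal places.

0.088

Poor units: KSh 90,000, KSh 145,000, KSh 195,000, KSh 240,000 (q = 4 of N = 10).
Shortfall ratios: (248325−90000)/248325 = 0.6376; (248325−145000)/248325 = 0.4161; (248325−195000)/248325 = 0.2147; (248325−240000)/248325 = 0.0335.
Raised to α = 1.5: 0.50909; 0.26840; 0.09951; 0.00614.
Sum = 0.883134; FGT(1.5) = 0.883134 / 10 = 0.088.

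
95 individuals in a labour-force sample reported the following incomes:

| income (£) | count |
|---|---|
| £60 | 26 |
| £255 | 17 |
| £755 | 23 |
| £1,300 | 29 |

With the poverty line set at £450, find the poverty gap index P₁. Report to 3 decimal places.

0.315

Incomes under z: 26×£60, 17×£255 (q = 43 of N = 95).
Gap ratios (z−y)/z: (450−60)/450 = 0.8667 (×26); (450−255)/450 = 0.4333 (×17).
Sum of shortfalls = 29.900000; P₁ averages over all N: 29.900000 / 95 = 0.315.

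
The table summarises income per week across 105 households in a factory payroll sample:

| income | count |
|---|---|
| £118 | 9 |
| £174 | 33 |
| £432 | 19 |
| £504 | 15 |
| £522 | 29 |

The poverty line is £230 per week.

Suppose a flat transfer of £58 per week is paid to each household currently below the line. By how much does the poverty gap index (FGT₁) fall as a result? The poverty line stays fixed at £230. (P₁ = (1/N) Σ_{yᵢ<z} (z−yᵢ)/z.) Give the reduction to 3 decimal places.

0.098

Before: below the line — 9×£118, 33×£174; poverty gap index (FGT₁) = 0.11826.
After the £58 transfer: below the line — 9×£176; poverty gap index (FGT₁) = 0.02012.
Reduction = 0.11826 − 0.02012 = 0.098.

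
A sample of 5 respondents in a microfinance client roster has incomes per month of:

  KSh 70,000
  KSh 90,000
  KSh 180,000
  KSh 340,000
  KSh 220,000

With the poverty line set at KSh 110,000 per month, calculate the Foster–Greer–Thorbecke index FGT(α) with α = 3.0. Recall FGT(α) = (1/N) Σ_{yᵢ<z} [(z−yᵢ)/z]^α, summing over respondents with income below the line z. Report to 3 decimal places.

Below z: KSh 70,000, KSh 90,000 (q = 2 of N = 5).
Shortfall ratios: (110000−70000)/110000 = 0.3636; (110000−90000)/110000 = 0.1818.
Raised to α = 3.0: 0.04808; 0.00601.
Sum = 0.054095; FGT(3.0) = 0.054095 / 5 = 0.011.

0.011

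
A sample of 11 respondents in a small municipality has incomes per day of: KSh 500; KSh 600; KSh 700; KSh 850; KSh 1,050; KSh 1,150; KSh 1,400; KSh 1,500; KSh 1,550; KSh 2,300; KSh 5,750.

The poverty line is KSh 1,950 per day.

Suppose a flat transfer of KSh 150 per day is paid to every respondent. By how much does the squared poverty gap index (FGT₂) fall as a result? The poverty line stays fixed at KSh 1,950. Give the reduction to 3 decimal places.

Before: below the line — KSh 500, KSh 600, KSh 700, KSh 850, KSh 1,050, KSh 1,150, KSh 1,400, KSh 1,500, KSh 1,550; squared poverty gap index (FGT₂) = 0.21069.
After the KSh 150 transfer: below the line — KSh 650, KSh 750, KSh 850, KSh 1,000, KSh 1,200, KSh 1,300, KSh 1,550, KSh 1,650, KSh 1,700; squared poverty gap index (FGT₂) = 0.15636.
Reduction = 0.21069 − 0.15636 = 0.054.

0.054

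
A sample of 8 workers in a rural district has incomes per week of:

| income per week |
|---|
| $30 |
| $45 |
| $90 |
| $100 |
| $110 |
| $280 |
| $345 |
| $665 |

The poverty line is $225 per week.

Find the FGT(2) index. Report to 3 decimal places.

Incomes under z: $30, $45, $90, $100, $110 (q = 5 of N = 8).
Gap ratios (z−y)/z: (225−30)/225 = 0.8667; (225−45)/225 = 0.8000; (225−90)/225 = 0.6000; (225−100)/225 = 0.5556; (225−110)/225 = 0.5111.
Squared: 0.7511; 0.6400; 0.3600; 0.3086; 0.2612.
Sum = 2.320988; P₂ = 2.320988 / 8 = 0.290.

0.290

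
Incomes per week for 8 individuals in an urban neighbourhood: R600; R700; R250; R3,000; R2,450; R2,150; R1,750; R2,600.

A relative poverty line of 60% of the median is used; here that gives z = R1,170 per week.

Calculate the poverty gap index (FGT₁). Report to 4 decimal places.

0.2094

Poor units: R250, R600, R700 (q = 3 of N = 8).
Relative gaps: (1170−250)/1170 = 0.7863; (1170−600)/1170 = 0.4872; (1170−700)/1170 = 0.4017.
Sum of shortfalls = 1.675214; P₁ averages over all N: 1.675214 / 8 = 0.2094.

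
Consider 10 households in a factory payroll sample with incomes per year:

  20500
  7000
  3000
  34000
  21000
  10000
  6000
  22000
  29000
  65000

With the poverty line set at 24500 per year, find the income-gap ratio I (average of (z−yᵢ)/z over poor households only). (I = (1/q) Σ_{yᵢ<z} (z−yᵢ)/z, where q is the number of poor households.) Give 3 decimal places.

Below the line: 3000, 6000, 7000, 10000, 20500, 21000, 22000 (q = 7 of N = 10).
Shortfall ratios (z−y)/z: 0.8776, 0.7551, 0.7143, 0.5918, 0.1633, 0.1429, 0.1020; sum = 3.346939.
I averages over the q = 7 poor units only: 3.346939 / 7 = 0.478.

0.478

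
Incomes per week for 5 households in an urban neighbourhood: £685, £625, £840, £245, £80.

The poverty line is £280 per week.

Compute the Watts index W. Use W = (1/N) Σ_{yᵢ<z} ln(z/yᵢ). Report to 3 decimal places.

0.277

Below z: £80, £245 (q = 2 of N = 5).
Log gaps: ln(280/80) = 1.2528; ln(280/245) = 0.1335.
W = 1.386294 / 5 = 0.277.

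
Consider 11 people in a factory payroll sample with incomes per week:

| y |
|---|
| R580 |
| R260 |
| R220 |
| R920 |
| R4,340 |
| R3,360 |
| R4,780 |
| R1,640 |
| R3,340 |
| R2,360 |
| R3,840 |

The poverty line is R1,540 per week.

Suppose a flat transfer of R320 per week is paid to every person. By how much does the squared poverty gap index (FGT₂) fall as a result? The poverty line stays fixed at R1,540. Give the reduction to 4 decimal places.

0.0868

Before: below the line — R220, R260, R580, R920; squared poverty gap index (FGT₂) = 0.179656.
After the R320 transfer: below the line — R540, R580, R900, R1,240; squared poverty gap index (FGT₂) = 0.092810.
Reduction = 0.179656 − 0.092810 = 0.0868.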